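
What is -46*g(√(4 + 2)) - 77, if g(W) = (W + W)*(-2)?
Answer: -77 + 184*√6 ≈ 373.71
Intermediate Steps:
g(W) = -4*W (g(W) = (2*W)*(-2) = -4*W)
-46*g(√(4 + 2)) - 77 = -(-184)*√(4 + 2) - 77 = -(-184)*√6 - 77 = 184*√6 - 77 = -77 + 184*√6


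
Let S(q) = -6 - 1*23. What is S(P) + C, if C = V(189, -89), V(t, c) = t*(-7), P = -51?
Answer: -1352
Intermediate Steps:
S(q) = -29 (S(q) = -6 - 23 = -29)
V(t, c) = -7*t
C = -1323 (C = -7*189 = -1323)
S(P) + C = -29 - 1323 = -1352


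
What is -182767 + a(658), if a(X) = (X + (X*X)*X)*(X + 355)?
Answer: 288594369843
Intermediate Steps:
a(X) = (355 + X)*(X + X³) (a(X) = (X + X²*X)*(355 + X) = (X + X³)*(355 + X) = (355 + X)*(X + X³))
-182767 + a(658) = -182767 + 658*(355 + 658 + 658³ + 355*658²) = -182767 + 658*(355 + 658 + 284890312 + 355*432964) = -182767 + 658*(355 + 658 + 284890312 + 153702220) = -182767 + 658*438593545 = -182767 + 288594552610 = 288594369843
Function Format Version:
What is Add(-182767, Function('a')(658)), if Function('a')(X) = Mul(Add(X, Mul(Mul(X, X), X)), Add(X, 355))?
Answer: 288594369843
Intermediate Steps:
Function('a')(X) = Mul(Add(355, X), Add(X, Pow(X, 3))) (Function('a')(X) = Mul(Add(X, Mul(Pow(X, 2), X)), Add(355, X)) = Mul(Add(X, Pow(X, 3)), Add(355, X)) = Mul(Add(355, X), Add(X, Pow(X, 3))))
Add(-182767, Function('a')(658)) = Add(-182767, Mul(658, Add(355, 658, Pow(658, 3), Mul(355, Pow(658, 2))))) = Add(-182767, Mul(658, Add(355, 658, 284890312, Mul(355, 432964)))) = Add(-182767, Mul(658, Add(355, 658, 284890312, 153702220))) = Add(-182767, Mul(658, 438593545)) = Add(-182767, 288594552610) = 288594369843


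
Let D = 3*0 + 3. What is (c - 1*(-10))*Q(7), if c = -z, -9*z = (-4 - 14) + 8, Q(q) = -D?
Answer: -80/3 ≈ -26.667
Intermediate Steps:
D = 3 (D = 0 + 3 = 3)
Q(q) = -3 (Q(q) = -1*3 = -3)
z = 10/9 (z = -((-4 - 14) + 8)/9 = -(-18 + 8)/9 = -1/9*(-10) = 10/9 ≈ 1.1111)
c = -10/9 (c = -1*10/9 = -10/9 ≈ -1.1111)
(c - 1*(-10))*Q(7) = (-10/9 - 1*(-10))*(-3) = (-10/9 + 10)*(-3) = (80/9)*(-3) = -80/3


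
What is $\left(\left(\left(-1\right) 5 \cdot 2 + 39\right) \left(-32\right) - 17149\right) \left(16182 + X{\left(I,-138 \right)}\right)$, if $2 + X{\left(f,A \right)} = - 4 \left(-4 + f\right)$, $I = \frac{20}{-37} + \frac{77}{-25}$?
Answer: $- \frac{271059119592}{925} \approx -2.9304 \cdot 10^{8}$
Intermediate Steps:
$I = - \frac{3349}{925}$ ($I = 20 \left(- \frac{1}{37}\right) + 77 \left(- \frac{1}{25}\right) = - \frac{20}{37} - \frac{77}{25} = - \frac{3349}{925} \approx -3.6205$)
$X{\left(f,A \right)} = 14 - 4 f$ ($X{\left(f,A \right)} = -2 - 4 \left(-4 + f\right) = -2 - \left(-16 + 4 f\right) = 14 - 4 f$)
$\left(\left(\left(-1\right) 5 \cdot 2 + 39\right) \left(-32\right) - 17149\right) \left(16182 + X{\left(I,-138 \right)}\right) = \left(\left(\left(-1\right) 5 \cdot 2 + 39\right) \left(-32\right) - 17149\right) \left(16182 + \left(14 - - \frac{13396}{925}\right)\right) = \left(\left(\left(-5\right) 2 + 39\right) \left(-32\right) - 17149\right) \left(16182 + \left(14 + \frac{13396}{925}\right)\right) = \left(\left(-10 + 39\right) \left(-32\right) - 17149\right) \left(16182 + \frac{26346}{925}\right) = \left(29 \left(-32\right) - 17149\right) \frac{14994696}{925} = \left(-928 - 17149\right) \frac{14994696}{925} = \left(-18077\right) \frac{14994696}{925} = - \frac{271059119592}{925}$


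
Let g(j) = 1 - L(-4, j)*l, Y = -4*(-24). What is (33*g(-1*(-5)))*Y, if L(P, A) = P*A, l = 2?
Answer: 129888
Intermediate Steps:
Y = 96
L(P, A) = A*P
g(j) = 1 + 8*j (g(j) = 1 - j*(-4)*2 = 1 - (-4*j)*2 = 1 - (-8)*j = 1 + 8*j)
(33*g(-1*(-5)))*Y = (33*(1 + 8*(-1*(-5))))*96 = (33*(1 + 8*5))*96 = (33*(1 + 40))*96 = (33*41)*96 = 1353*96 = 129888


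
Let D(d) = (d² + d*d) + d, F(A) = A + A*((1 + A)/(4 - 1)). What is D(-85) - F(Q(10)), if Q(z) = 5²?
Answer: 42370/3 ≈ 14123.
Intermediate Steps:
Q(z) = 25
F(A) = A + A*(⅓ + A/3) (F(A) = A + A*((1 + A)/3) = A + A*((1 + A)*(⅓)) = A + A*(⅓ + A/3))
D(d) = d + 2*d² (D(d) = (d² + d²) + d = 2*d² + d = d + 2*d²)
D(-85) - F(Q(10)) = -85*(1 + 2*(-85)) - 25*(4 + 25)/3 = -85*(1 - 170) - 25*29/3 = -85*(-169) - 1*725/3 = 14365 - 725/3 = 42370/3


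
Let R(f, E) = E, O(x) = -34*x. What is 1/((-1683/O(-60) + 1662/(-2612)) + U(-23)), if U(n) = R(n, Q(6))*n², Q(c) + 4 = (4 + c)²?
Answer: 26120/1326439911 ≈ 1.9692e-5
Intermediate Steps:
Q(c) = -4 + (4 + c)²
U(n) = 96*n² (U(n) = (-4 + (4 + 6)²)*n² = (-4 + 10²)*n² = (-4 + 100)*n² = 96*n²)
1/((-1683/O(-60) + 1662/(-2612)) + U(-23)) = 1/((-1683/((-34*(-60))) + 1662/(-2612)) + 96*(-23)²) = 1/((-1683/2040 + 1662*(-1/2612)) + 96*529) = 1/((-1683*1/2040 - 831/1306) + 50784) = 1/((-33/40 - 831/1306) + 50784) = 1/(-38169/26120 + 50784) = 1/(1326439911/26120) = 26120/1326439911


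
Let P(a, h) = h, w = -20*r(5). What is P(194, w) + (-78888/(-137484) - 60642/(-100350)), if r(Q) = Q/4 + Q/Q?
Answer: -147317168/3361725 ≈ -43.822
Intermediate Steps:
r(Q) = 1 + Q/4 (r(Q) = Q*(¼) + 1 = Q/4 + 1 = 1 + Q/4)
w = -45 (w = -20*(1 + (¼)*5) = -20*(1 + 5/4) = -20*9/4 = -45)
P(194, w) + (-78888/(-137484) - 60642/(-100350)) = -45 + (-78888/(-137484) - 60642/(-100350)) = -45 + (-78888*(-1/137484) - 60642*(-1/100350)) = -45 + (346/603 + 3369/5575) = -45 + 3960457/3361725 = -147317168/3361725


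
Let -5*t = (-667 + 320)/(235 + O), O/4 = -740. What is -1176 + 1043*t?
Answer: -16384921/13625 ≈ -1202.6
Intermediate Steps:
O = -2960 (O = 4*(-740) = -2960)
t = -347/13625 (t = -(-667 + 320)/(5*(235 - 2960)) = -(-347)/(5*(-2725)) = -(-347)*(-1)/(5*2725) = -⅕*347/2725 = -347/13625 ≈ -0.025468)
-1176 + 1043*t = -1176 + 1043*(-347/13625) = -1176 - 361921/13625 = -16384921/13625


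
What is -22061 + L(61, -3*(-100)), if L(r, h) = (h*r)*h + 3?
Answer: 5467942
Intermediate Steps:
L(r, h) = 3 + r*h² (L(r, h) = r*h² + 3 = 3 + r*h²)
-22061 + L(61, -3*(-100)) = -22061 + (3 + 61*(-3*(-100))²) = -22061 + (3 + 61*300²) = -22061 + (3 + 61*90000) = -22061 + (3 + 5490000) = -22061 + 5490003 = 5467942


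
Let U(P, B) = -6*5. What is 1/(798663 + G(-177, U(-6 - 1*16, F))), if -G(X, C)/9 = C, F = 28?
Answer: 1/798933 ≈ 1.2517e-6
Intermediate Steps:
U(P, B) = -30
G(X, C) = -9*C
1/(798663 + G(-177, U(-6 - 1*16, F))) = 1/(798663 - 9*(-30)) = 1/(798663 + 270) = 1/798933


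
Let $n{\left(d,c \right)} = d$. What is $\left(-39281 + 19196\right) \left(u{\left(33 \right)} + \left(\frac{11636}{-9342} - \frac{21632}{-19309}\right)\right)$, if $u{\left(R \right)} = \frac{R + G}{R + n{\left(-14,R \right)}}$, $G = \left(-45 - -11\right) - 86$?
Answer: $\frac{53970876187085}{571218147} \approx 94484.0$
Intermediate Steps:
$G = -120$ ($G = \left(-45 + 11\right) - 86 = -34 - 86 = -120$)
$u{\left(R \right)} = \frac{-120 + R}{-14 + R}$ ($u{\left(R \right)} = \frac{R - 120}{R - 14} = \frac{-120 + R}{-14 + R}$)
$\left(-39281 + 19196\right) \left(u{\left(33 \right)} + \left(\frac{11636}{-9342} - \frac{21632}{-19309}\right)\right) = \left(-39281 + 19196\right) \left(\frac{-120 + 33}{-14 + 33} + \left(\frac{11636}{-9342} - \frac{21632}{-19309}\right)\right) = - 20085 \left(\frac{1}{19} \left(-87\right) + \left(11636 \left(- \frac{1}{9342}\right) - - \frac{21632}{19309}\right)\right) = - 20085 \left(\frac{1}{19} \left(-87\right) + \left(- \frac{5818}{4671} + \frac{21632}{19309}\right)\right) = - 20085 \left(- \frac{87}{19} - \frac{11296690}{90192339}\right) = \left(-20085\right) \left(- \frac{8061370603}{1713654441}\right) = \frac{53970876187085}{571218147}$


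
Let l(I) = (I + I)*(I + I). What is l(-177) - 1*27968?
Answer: 97348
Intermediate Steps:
l(I) = 4*I² (l(I) = (2*I)*(2*I) = 4*I²)
l(-177) - 1*27968 = 4*(-177)² - 1*27968 = 4*31329 - 27968 = 125316 - 27968 = 97348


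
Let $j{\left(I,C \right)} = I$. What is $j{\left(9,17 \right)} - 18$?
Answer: $-9$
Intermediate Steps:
$j{\left(9,17 \right)} - 18 = 9 - 18 = -9$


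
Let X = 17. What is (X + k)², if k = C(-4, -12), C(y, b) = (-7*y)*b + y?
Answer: 104329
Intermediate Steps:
C(y, b) = y - 7*b*y (C(y, b) = -7*b*y + y = y - 7*b*y)
k = -340 (k = -4*(1 - 7*(-12)) = -4*(1 + 84) = -4*85 = -340)
(X + k)² = (17 - 340)² = (-323)² = 104329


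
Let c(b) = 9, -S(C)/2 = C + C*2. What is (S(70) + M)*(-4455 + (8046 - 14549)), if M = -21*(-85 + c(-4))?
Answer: -12886608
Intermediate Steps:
S(C) = -6*C (S(C) = -2*(C + C*2) = -2*(C + 2*C) = -6*C)
M = 1596 (M = -21*(-85 + 9) = -21*(-76) = 1596)
(S(70) + M)*(-4455 + (8046 - 14549)) = (-6*70 + 1596)*(-4455 + (8046 - 14549)) = (-420 + 1596)*(-4455 - 6503) = 1176*(-10958) = -12886608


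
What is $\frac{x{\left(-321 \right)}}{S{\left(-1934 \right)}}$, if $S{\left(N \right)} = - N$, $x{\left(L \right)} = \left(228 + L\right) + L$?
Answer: $- \frac{207}{967} \approx -0.21406$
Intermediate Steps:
$x{\left(L \right)} = 228 + 2 L$
$\frac{x{\left(-321 \right)}}{S{\left(-1934 \right)}} = \frac{228 + 2 \left(-321\right)}{\left(-1\right) \left(-1934\right)} = \frac{228 - 642}{1934} = \left(-414\right) \frac{1}{1934} = - \frac{207}{967}$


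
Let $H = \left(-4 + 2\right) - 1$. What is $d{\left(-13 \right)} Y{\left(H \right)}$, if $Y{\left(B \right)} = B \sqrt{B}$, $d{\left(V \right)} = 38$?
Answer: $- 114 i \sqrt{3} \approx - 197.45 i$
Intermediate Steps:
$H = -3$ ($H = -2 - 1 = -3$)
$Y{\left(B \right)} = B^{\frac{3}{2}}$
$d{\left(-13 \right)} Y{\left(H \right)} = 38 \left(-3\right)^{\frac{3}{2}} = 38 \left(- 3 i \sqrt{3}\right) = - 114 i \sqrt{3}$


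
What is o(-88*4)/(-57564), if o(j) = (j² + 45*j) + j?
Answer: -2992/1599 ≈ -1.8712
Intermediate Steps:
o(j) = j² + 46*j
o(-88*4)/(-57564) = ((-88*4)*(46 - 88*4))/(-57564) = -352*(46 - 352)*(-1/57564) = -352*(-306)*(-1/57564) = 107712*(-1/57564) = -2992/1599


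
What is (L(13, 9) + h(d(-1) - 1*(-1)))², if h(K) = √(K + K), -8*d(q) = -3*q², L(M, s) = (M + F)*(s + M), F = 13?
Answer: (1144 + √11)²/4 ≈ 3.2908e+5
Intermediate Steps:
L(M, s) = (13 + M)*(M + s) (L(M, s) = (M + 13)*(s + M) = (13 + M)*(M + s))
d(q) = 3*q²/8 (d(q) = -(-3)*q²/8 = 3*q²/8)
h(K) = √2*√K (h(K) = √(2*K) = √2*√K)
(L(13, 9) + h(d(-1) - 1*(-1)))² = ((13² + 13*13 + 13*9 + 13*9) + √2*√((3/8)*(-1)² - 1*(-1)))² = ((169 + 169 + 117 + 117) + √2*√((3/8)*1 + 1))² = (572 + √2*√(3/8 + 1))² = (572 + √2*√(11/8))² = (572 + √2*(√22/4))² = (572 + √11/2)²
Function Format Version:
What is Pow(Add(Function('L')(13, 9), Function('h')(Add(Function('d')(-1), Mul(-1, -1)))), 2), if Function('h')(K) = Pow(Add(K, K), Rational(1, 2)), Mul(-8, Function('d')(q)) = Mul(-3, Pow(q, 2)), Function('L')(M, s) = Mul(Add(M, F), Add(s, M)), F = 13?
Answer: Mul(Rational(1, 4), Pow(Add(1144, Pow(11, Rational(1, 2))), 2)) ≈ 3.2908e+5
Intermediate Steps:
Function('L')(M, s) = Mul(Add(13, M), Add(M, s)) (Function('L')(M, s) = Mul(Add(M, 13), Add(s, M)) = Mul(Add(13, M), Add(M, s)))
Function('d')(q) = Mul(Rational(3, 8), Pow(q, 2)) (Function('d')(q) = Mul(Rational(-1, 8), Mul(-3, Pow(q, 2))) = Mul(Rational(3, 8), Pow(q, 2)))
Function('h')(K) = Mul(Pow(2, Rational(1, 2)), Pow(K, Rational(1, 2))) (Function('h')(K) = Pow(Mul(2, K), Rational(1, 2)) = Mul(Pow(2, Rational(1, 2)), Pow(K, Rational(1, 2))))
Pow(Add(Function('L')(13, 9), Function('h')(Add(Function('d')(-1), Mul(-1, -1)))), 2) = Pow(Add(Add(Pow(13, 2), Mul(13, 13), Mul(13, 9), Mul(13, 9)), Mul(Pow(2, Rational(1, 2)), Pow(Add(Mul(Rational(3, 8), Pow(-1, 2)), Mul(-1, -1)), Rational(1, 2)))), 2) = Pow(Add(Add(169, 169, 117, 117), Mul(Pow(2, Rational(1, 2)), Pow(Add(Mul(Rational(3, 8), 1), 1), Rational(1, 2)))), 2) = Pow(Add(572, Mul(Pow(2, Rational(1, 2)), Pow(Add(Rational(3, 8), 1), Rational(1, 2)))), 2) = Pow(Add(572, Mul(Pow(2, Rational(1, 2)), Pow(Rational(11, 8), Rational(1, 2)))), 2) = Pow(Add(572, Mul(Pow(2, Rational(1, 2)), Mul(Rational(1, 4), Pow(22, Rational(1, 2))))), 2) = Pow(Add(572, Mul(Rational(1, 2), Pow(11, Rational(1, 2)))), 2)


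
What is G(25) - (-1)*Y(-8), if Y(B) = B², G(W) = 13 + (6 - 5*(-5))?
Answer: 108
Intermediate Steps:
G(W) = 44 (G(W) = 13 + (6 + 25) = 13 + 31 = 44)
G(25) - (-1)*Y(-8) = 44 - (-1)*(-8)² = 44 - (-1)*64 = 44 - 1*(-64) = 44 + 64 = 108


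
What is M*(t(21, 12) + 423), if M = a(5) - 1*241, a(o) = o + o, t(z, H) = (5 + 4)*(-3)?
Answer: -91476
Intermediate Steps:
t(z, H) = -27 (t(z, H) = 9*(-3) = -27)
a(o) = 2*o
M = -231 (M = 2*5 - 1*241 = 10 - 241 = -231)
M*(t(21, 12) + 423) = -231*(-27 + 423) = -231*396 = -91476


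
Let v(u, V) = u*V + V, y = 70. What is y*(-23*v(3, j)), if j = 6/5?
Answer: -7728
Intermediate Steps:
j = 6/5 (j = 6*(⅕) = 6/5 ≈ 1.2000)
v(u, V) = V + V*u (v(u, V) = V*u + V = V + V*u)
y*(-23*v(3, j)) = 70*(-138*(1 + 3)/5) = 70*(-138*4/5) = 70*(-23*24/5) = 70*(-552/5) = -7728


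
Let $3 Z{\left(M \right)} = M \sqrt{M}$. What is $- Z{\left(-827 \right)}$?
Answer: $\frac{827 i \sqrt{827}}{3} \approx 7927.5 i$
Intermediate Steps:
$Z{\left(M \right)} = \frac{M^{\frac{3}{2}}}{3}$ ($Z{\left(M \right)} = \frac{M \sqrt{M}}{3} = \frac{M^{\frac{3}{2}}}{3}$)
$- Z{\left(-827 \right)} = - \frac{\left(-827\right)^{\frac{3}{2}}}{3} = - \frac{\left(-827\right) i \sqrt{827}}{3} = \frac{827 i \sqrt{827}}{3}$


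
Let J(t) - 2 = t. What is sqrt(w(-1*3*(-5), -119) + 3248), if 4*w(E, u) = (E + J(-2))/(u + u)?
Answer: sqrt(735915278)/476 ≈ 56.991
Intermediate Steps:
J(t) = 2 + t
w(E, u) = E/(8*u) (w(E, u) = ((E + (2 - 2))/(u + u))/4 = ((E + 0)/((2*u)))/4 = (E*(1/(2*u)))/4 = (E/(2*u))/4 = E/(8*u))
sqrt(w(-1*3*(-5), -119) + 3248) = sqrt((1/8)*(-1*3*(-5))/(-119) + 3248) = sqrt((1/8)*(-3*(-5))*(-1/119) + 3248) = sqrt((1/8)*15*(-1/119) + 3248) = sqrt(-15/952 + 3248) = sqrt(3092081/952) = sqrt(735915278)/476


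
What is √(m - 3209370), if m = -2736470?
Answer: 4*I*√371615 ≈ 2438.4*I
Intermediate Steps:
√(m - 3209370) = √(-2736470 - 3209370) = √(-5945840) = 4*I*√371615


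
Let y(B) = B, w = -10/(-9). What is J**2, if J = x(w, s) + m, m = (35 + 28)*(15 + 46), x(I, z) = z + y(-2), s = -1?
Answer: 14745600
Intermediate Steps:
w = 10/9 (w = -10*(-1/9) = 10/9 ≈ 1.1111)
x(I, z) = -2 + z (x(I, z) = z - 2 = -2 + z)
m = 3843 (m = 63*61 = 3843)
J = 3840 (J = (-2 - 1) + 3843 = -3 + 3843 = 3840)
J**2 = 3840**2 = 14745600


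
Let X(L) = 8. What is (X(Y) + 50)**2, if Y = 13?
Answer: 3364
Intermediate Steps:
(X(Y) + 50)**2 = (8 + 50)**2 = 58**2 = 3364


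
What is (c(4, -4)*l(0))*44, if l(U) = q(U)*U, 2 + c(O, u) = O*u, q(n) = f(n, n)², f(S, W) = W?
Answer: 0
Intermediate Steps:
q(n) = n²
c(O, u) = -2 + O*u
l(U) = U³ (l(U) = U²*U = U³)
(c(4, -4)*l(0))*44 = ((-2 + 4*(-4))*0³)*44 = ((-2 - 16)*0)*44 = -18*0*44 = 0*44 = 0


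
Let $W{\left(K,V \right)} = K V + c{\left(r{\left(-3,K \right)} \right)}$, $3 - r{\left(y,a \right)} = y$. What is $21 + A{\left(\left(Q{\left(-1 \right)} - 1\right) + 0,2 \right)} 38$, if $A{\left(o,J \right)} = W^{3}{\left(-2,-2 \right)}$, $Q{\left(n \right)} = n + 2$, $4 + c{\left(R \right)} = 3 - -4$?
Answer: $13055$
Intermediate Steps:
$r{\left(y,a \right)} = 3 - y$
$c{\left(R \right)} = 3$ ($c{\left(R \right)} = -4 + \left(3 - -4\right) = -4 + \left(3 + 4\right) = -4 + 7 = 3$)
$Q{\left(n \right)} = 2 + n$
$W{\left(K,V \right)} = 3 + K V$ ($W{\left(K,V \right)} = K V + 3 = 3 + K V$)
$A{\left(o,J \right)} = 343$ ($A{\left(o,J \right)} = \left(3 - -4\right)^{3} = \left(3 + 4\right)^{3} = 7^{3} = 343$)
$21 + A{\left(\left(Q{\left(-1 \right)} - 1\right) + 0,2 \right)} 38 = 21 + 343 \cdot 38 = 21 + 13034 = 13055$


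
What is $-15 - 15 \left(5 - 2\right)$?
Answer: $-60$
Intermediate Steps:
$-15 - 15 \left(5 - 2\right) = -15 - 45 = -60$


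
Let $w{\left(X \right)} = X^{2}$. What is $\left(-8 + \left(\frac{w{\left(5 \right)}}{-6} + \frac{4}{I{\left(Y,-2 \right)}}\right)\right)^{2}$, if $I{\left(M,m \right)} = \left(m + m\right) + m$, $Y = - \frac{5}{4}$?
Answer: $\frac{5929}{36} \approx 164.69$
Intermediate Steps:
$Y = - \frac{5}{4}$ ($Y = \left(-5\right) \frac{1}{4} = - \frac{5}{4} \approx -1.25$)
$I{\left(M,m \right)} = 3 m$ ($I{\left(M,m \right)} = 2 m + m = 3 m$)
$\left(-8 + \left(\frac{w{\left(5 \right)}}{-6} + \frac{4}{I{\left(Y,-2 \right)}}\right)\right)^{2} = \left(-8 + \left(\frac{5^{2}}{-6} + \frac{4}{3 \left(-2\right)}\right)\right)^{2} = \left(-8 + \left(25 \left(- \frac{1}{6}\right) + \frac{4}{-6}\right)\right)^{2} = \left(-8 + \left(- \frac{25}{6} + 4 \left(- \frac{1}{6}\right)\right)\right)^{2} = \left(-8 - \frac{29}{6}\right)^{2} = \left(- \frac{77}{6}\right)^{2} = \frac{5929}{36}$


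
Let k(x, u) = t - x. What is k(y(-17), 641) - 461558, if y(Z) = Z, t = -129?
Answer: -461670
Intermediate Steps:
k(x, u) = -129 - x
k(y(-17), 641) - 461558 = (-129 - 1*(-17)) - 461558 = (-129 + 17) - 461558 = -112 - 461558 = -461670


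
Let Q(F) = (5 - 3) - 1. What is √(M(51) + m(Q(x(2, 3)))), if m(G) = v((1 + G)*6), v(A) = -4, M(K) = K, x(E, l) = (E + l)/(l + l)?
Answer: √47 ≈ 6.8557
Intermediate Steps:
x(E, l) = (E + l)/(2*l) (x(E, l) = (E + l)/((2*l)) = (E + l)*(1/(2*l)) = (E + l)/(2*l))
Q(F) = 1 (Q(F) = 2 - 1 = 1)
m(G) = -4
√(M(51) + m(Q(x(2, 3)))) = √(51 - 4) = √47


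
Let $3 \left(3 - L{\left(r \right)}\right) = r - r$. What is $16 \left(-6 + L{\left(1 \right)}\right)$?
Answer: $-48$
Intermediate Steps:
$L{\left(r \right)} = 3$ ($L{\left(r \right)} = 3 - \frac{r - r}{3} = 3 - 0 = 3 + 0 = 3$)
$16 \left(-6 + L{\left(1 \right)}\right) = 16 \left(-6 + 3\right) = 16 \left(-3\right) = -48$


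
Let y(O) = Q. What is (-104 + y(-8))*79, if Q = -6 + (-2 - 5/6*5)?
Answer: -55063/6 ≈ -9177.2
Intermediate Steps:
Q = -73/6 (Q = -6 + (-2 - 5*1/6*5) = -6 + (-2 - 5/6*5) = -6 + (-2 - 25/6) = -6 - 37/6 = -73/6 ≈ -12.167)
y(O) = -73/6
(-104 + y(-8))*79 = (-104 - 73/6)*79 = -697/6*79 = -55063/6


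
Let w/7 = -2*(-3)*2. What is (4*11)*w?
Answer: 3696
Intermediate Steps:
w = 84 (w = 7*(-2*(-3)*2) = 7*(6*2) = 7*12 = 84)
(4*11)*w = (4*11)*84 = 44*84 = 3696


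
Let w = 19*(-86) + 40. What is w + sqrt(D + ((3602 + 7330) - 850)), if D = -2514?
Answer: -1594 + 4*sqrt(473) ≈ -1507.0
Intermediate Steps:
w = -1594 (w = -1634 + 40 = -1594)
w + sqrt(D + ((3602 + 7330) - 850)) = -1594 + sqrt(-2514 + ((3602 + 7330) - 850)) = -1594 + sqrt(-2514 + (10932 - 850)) = -1594 + sqrt(-2514 + 10082) = -1594 + sqrt(7568) = -1594 + 4*sqrt(473)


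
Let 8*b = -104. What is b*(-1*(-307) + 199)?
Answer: -6578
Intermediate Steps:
b = -13 (b = (⅛)*(-104) = -13)
b*(-1*(-307) + 199) = -13*(-1*(-307) + 199) = -13*(307 + 199) = -13*506 = -6578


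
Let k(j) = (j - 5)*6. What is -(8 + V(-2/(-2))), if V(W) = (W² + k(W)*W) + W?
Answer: 14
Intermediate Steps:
k(j) = -30 + 6*j (k(j) = (-5 + j)*6 = -30 + 6*j)
V(W) = W + W² + W*(-30 + 6*W) (V(W) = (W² + (-30 + 6*W)*W) + W = (W² + W*(-30 + 6*W)) + W = W + W² + W*(-30 + 6*W))
-(8 + V(-2/(-2))) = -(8 + (-2/(-2))*(-29 + 7*(-2/(-2)))) = -(8 + (-2*(-½))*(-29 + 7*(-2*(-½)))) = -(8 + 1*(-29 + 7*1)) = -(8 + 1*(-29 + 7)) = -(8 + 1*(-22)) = -(8 - 22) = -1*(-14) = 14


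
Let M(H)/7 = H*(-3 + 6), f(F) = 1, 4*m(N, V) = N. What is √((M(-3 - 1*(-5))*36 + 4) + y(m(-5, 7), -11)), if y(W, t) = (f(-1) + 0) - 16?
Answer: √1501 ≈ 38.743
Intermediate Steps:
m(N, V) = N/4
M(H) = 21*H (M(H) = 7*(H*(-3 + 6)) = 7*(H*3) = 7*(3*H) = 21*H)
y(W, t) = -15 (y(W, t) = (1 + 0) - 16 = 1 - 16 = -15)
√((M(-3 - 1*(-5))*36 + 4) + y(m(-5, 7), -11)) = √(((21*(-3 - 1*(-5)))*36 + 4) - 15) = √(((21*(-3 + 5))*36 + 4) - 15) = √(((21*2)*36 + 4) - 15) = √((42*36 + 4) - 15) = √((1512 + 4) - 15) = √(1516 - 15) = √1501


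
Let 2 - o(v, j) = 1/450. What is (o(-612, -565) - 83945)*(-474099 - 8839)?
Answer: 9121334761619/225 ≈ 4.0539e+10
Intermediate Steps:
o(v, j) = 899/450 (o(v, j) = 2 - 1/450 = 899/450)
(o(-612, -565) - 83945)*(-474099 - 8839) = (899/450 - 83945)*(-474099 - 8839) = -37774351/450*(-482938) = 9121334761619/225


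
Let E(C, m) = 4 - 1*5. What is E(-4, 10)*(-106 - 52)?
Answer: 158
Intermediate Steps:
E(C, m) = -1 (E(C, m) = 4 - 5 = -1)
E(-4, 10)*(-106 - 52) = -(-106 - 52) = -1*(-158) = 158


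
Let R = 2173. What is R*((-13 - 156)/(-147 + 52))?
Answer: 367237/95 ≈ 3865.7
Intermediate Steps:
R*((-13 - 156)/(-147 + 52)) = 2173*((-13 - 156)/(-147 + 52)) = 2173*(-169/(-95)) = 2173*(-169*(-1/95)) = 2173*(169/95) = 367237/95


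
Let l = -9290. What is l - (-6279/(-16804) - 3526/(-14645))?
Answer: -2286369855059/246094580 ≈ -9290.6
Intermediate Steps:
l - (-6279/(-16804) - 3526/(-14645)) = -9290 - (-6279/(-16804) - 3526/(-14645)) = -9290 - (-6279*(-1/16804) - 3526*(-1/14645)) = -9290 - (6279/16804 + 3526/14645) = -9290 - 1*151206859/246094580 = -9290 - 151206859/246094580 = -2286369855059/246094580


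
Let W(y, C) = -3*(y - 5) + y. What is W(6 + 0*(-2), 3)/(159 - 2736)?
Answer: -1/859 ≈ -0.0011641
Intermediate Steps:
W(y, C) = 15 - 2*y (W(y, C) = -3*(-5 + y) + y = (15 - 3*y) + y = 15 - 2*y)
W(6 + 0*(-2), 3)/(159 - 2736) = (15 - 2*(6 + 0*(-2)))/(159 - 2736) = (15 - 2*(6 + 0))/(-2577) = -(15 - 2*6)/2577 = -(15 - 12)/2577 = -1/2577*3 = -1/859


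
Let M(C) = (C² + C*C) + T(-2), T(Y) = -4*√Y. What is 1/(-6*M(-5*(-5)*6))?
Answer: -1875/506250008 - I*√2/3037500048 ≈ -3.7037e-6 - 4.6558e-10*I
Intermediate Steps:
M(C) = 2*C² - 4*I*√2 (M(C) = (C² + C*C) - 4*I*√2 = (C² + C²) - 4*I*√2 = 2*C² - 4*I*√2)
1/(-6*M(-5*(-5)*6)) = 1/(-6*(2*(-5*(-5)*6)² - 4*I*√2)) = 1/(-6*(2*(25*6)² - 4*I*√2)) = 1/(-6*(2*150² - 4*I*√2)) = 1/(-6*(2*22500 - 4*I*√2)) = 1/(-6*(45000 - 4*I*√2)) = 1/(-270000 + 24*I*√2)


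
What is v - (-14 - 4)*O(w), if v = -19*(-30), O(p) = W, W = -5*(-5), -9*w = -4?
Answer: 1020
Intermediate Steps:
w = 4/9 (w = -⅑*(-4) = 4/9 ≈ 0.44444)
W = 25
O(p) = 25
v = 570
v - (-14 - 4)*O(w) = 570 - (-14 - 4)*25 = 570 - (-18)*25 = 570 - 1*(-450) = 570 + 450 = 1020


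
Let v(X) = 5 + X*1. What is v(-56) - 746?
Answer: -797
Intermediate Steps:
v(X) = 5 + X
v(-56) - 746 = (5 - 56) - 746 = -51 - 746 = -797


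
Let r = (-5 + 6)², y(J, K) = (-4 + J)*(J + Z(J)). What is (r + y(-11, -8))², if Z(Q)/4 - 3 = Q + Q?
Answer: 1705636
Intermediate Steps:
Z(Q) = 12 + 8*Q (Z(Q) = 12 + 4*(Q + Q) = 12 + 4*(2*Q) = 12 + 8*Q)
y(J, K) = (-4 + J)*(12 + 9*J) (y(J, K) = (-4 + J)*(J + (12 + 8*J)) = (-4 + J)*(12 + 9*J))
r = 1 (r = 1² = 1)
(r + y(-11, -8))² = (1 + (-48 - 24*(-11) + 9*(-11)²))² = (1 + (-48 + 264 + 9*121))² = (1 + (-48 + 264 + 1089))² = (1 + 1305)² = 1306² = 1705636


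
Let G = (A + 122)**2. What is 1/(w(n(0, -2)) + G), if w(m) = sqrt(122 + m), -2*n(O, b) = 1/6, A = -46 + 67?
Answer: 22308/456176159 - 2*sqrt(4389)/5017937749 ≈ 4.8876e-5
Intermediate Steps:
A = 21
n(O, b) = -1/12 (n(O, b) = -1/(2*6) = -1/2*1/6 = -1/12)
G = 20449 (G = (21 + 122)**2 = 143**2 = 20449)
1/(w(n(0, -2)) + G) = 1/(sqrt(122 - 1/12) + 20449) = 1/(sqrt(1463/12) + 20449) = 1/(sqrt(4389)/6 + 20449) = 1/(20449 + sqrt(4389)/6)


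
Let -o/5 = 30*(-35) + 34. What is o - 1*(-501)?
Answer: 5581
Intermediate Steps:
o = 5080 (o = -5*(30*(-35) + 34) = -5*(-1050 + 34) = -5*(-1016) = 5080)
o - 1*(-501) = 5080 - 1*(-501) = 5080 + 501 = 5581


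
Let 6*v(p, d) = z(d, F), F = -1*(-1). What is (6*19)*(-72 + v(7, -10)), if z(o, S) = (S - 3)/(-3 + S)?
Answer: -8189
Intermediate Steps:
F = 1
z(o, S) = 1 (z(o, S) = (-3 + S)/(-3 + S) = 1)
v(p, d) = ⅙ (v(p, d) = (⅙)*1 = ⅙)
(6*19)*(-72 + v(7, -10)) = (6*19)*(-72 + ⅙) = 114*(-431/6) = -8189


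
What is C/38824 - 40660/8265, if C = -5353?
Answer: -17082383/3377688 ≈ -5.0574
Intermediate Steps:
C/38824 - 40660/8265 = -5353/38824 - 40660/8265 = -5353*1/38824 - 40660*1/8265 = -5353/38824 - 428/87 = -17082383/3377688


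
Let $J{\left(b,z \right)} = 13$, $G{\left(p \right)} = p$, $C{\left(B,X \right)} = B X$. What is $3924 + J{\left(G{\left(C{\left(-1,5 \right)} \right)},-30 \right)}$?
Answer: $3937$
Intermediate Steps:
$3924 + J{\left(G{\left(C{\left(-1,5 \right)} \right)},-30 \right)} = 3924 + 13 = 3937$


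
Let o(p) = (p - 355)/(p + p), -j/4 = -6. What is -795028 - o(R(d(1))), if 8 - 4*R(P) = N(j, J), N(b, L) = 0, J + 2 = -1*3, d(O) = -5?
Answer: -3179759/4 ≈ -7.9494e+5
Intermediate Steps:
j = 24 (j = -4*(-6) = 24)
J = -5 (J = -2 - 1*3 = -2 - 3 = -5)
R(P) = 2 (R(P) = 2 - ¼*0 = 2 + 0 = 2)
o(p) = (-355 + p)/(2*p) (o(p) = (-355 + p)/((2*p)) = (-355 + p)*(1/(2*p)) = (-355 + p)/(2*p))
-795028 - o(R(d(1))) = -795028 - (-355 + 2)/(2*2) = -795028 - (-353)/(2*2) = -795028 - 1*(-353/4) = -795028 + 353/4 = -3179759/4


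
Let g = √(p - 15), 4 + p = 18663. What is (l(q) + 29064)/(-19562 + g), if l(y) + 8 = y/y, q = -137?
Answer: -284206517/191326600 - 29057*√4661/191326600 ≈ -1.4958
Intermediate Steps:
p = 18659 (p = -4 + 18663 = 18659)
g = 2*√4661 (g = √(18659 - 15) = √18644 = 2*√4661 ≈ 136.54)
l(y) = -7 (l(y) = -8 + y/y = -8 + 1 = -7)
(l(q) + 29064)/(-19562 + g) = (-7 + 29064)/(-19562 + 2*√4661) = 29057/(-19562 + 2*√4661)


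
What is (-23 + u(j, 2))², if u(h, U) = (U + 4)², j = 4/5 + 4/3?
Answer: 169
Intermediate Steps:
j = 32/15 (j = 4*(⅕) + 4*(⅓) = ⅘ + 4/3 = 32/15 ≈ 2.1333)
u(h, U) = (4 + U)²
(-23 + u(j, 2))² = (-23 + (4 + 2)²)² = (-23 + 6²)² = (-23 + 36)² = 13² = 169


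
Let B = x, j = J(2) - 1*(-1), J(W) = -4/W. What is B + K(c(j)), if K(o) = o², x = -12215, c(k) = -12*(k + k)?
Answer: -11639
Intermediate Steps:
j = -1 (j = -4/2 - 1*(-1) = -4*½ + 1 = -2 + 1 = -1)
c(k) = -24*k
B = -12215
B + K(c(j)) = -12215 + (-24*(-1))² = -12215 + 24² = -12215 + 576 = -11639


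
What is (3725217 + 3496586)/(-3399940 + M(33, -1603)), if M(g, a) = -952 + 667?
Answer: -7221803/3400225 ≈ -2.1239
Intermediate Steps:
M(g, a) = -285
(3725217 + 3496586)/(-3399940 + M(33, -1603)) = (3725217 + 3496586)/(-3399940 - 285) = 7221803/(-3400225) = 7221803*(-1/3400225) = -7221803/3400225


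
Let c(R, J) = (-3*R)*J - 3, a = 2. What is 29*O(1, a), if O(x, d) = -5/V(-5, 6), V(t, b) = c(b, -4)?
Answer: -145/69 ≈ -2.1014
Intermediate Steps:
c(R, J) = -3 - 3*J*R (c(R, J) = -3*J*R - 3 = -3 - 3*J*R)
V(t, b) = -3 + 12*b (V(t, b) = -3 - 3*(-4)*b = -3 + 12*b)
O(x, d) = -5/69 (O(x, d) = -5/(-3 + 12*6) = -5/(-3 + 72) = -5/69)
29*O(1, a) = 29*(-5/69) = -145/69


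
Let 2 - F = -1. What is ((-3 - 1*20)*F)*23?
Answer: -1587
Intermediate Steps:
F = 3 (F = 2 - 1*(-1) = 2 + 1 = 3)
((-3 - 1*20)*F)*23 = ((-3 - 1*20)*3)*23 = ((-3 - 20)*3)*23 = -23*3*23 = -69*23 = -1587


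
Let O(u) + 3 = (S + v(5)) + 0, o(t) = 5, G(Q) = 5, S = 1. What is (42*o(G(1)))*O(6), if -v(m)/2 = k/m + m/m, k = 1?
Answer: -924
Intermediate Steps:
v(m) = -2 - 2/m (v(m) = -2*(1/m + m/m) = -2*(1/m + 1) = -2*(1 + 1/m) = -2 - 2/m)
O(u) = -22/5 (O(u) = -3 + ((1 + (-2 - 2/5)) + 0) = -3 + ((1 + (-2 - 2*⅕)) + 0) = -3 + ((1 + (-2 - ⅖)) + 0) = -3 + ((1 - 12/5) + 0) = -3 + (-7/5 + 0) = -3 - 7/5 = -22/5)
(42*o(G(1)))*O(6) = (42*5)*(-22/5) = 210*(-22/5) = -924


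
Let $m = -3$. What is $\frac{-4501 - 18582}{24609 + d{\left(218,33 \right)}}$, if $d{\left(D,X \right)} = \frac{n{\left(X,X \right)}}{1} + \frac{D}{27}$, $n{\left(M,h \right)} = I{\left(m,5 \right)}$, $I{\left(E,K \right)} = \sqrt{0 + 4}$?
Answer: $- \frac{623241}{664715} \approx -0.93761$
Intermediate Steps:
$I{\left(E,K \right)} = 2$ ($I{\left(E,K \right)} = \sqrt{4} = 2$)
$n{\left(M,h \right)} = 2$
$d{\left(D,X \right)} = 2 + \frac{D}{27}$ ($d{\left(D,X \right)} = \frac{2}{1} + \frac{D}{27} = 2 \cdot 1 + D \frac{1}{27} = 2 + \frac{D}{27}$)
$\frac{-4501 - 18582}{24609 + d{\left(218,33 \right)}} = \frac{-4501 - 18582}{24609 + \left(2 + \frac{1}{27} \cdot 218\right)} = - \frac{23083}{24609 + \left(2 + \frac{218}{27}\right)} = - \frac{23083}{24609 + \frac{272}{27}} = - \frac{23083}{\frac{664715}{27}} = \left(-23083\right) \frac{27}{664715} = - \frac{623241}{664715}$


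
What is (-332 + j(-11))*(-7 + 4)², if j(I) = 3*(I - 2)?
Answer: -3339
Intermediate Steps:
j(I) = -6 + 3*I (j(I) = 3*(-2 + I) = -6 + 3*I)
(-332 + j(-11))*(-7 + 4)² = (-332 + (-6 + 3*(-11)))*(-7 + 4)² = (-332 + (-6 - 33))*(-3)² = (-332 - 39)*9 = -371*9 = -3339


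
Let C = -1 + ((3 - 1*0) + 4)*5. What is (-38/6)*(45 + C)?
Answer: -1501/3 ≈ -500.33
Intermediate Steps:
C = 34 (C = -1 + ((3 + 0) + 4)*5 = -1 + (3 + 4)*5 = -1 + 7*5 = -1 + 35 = 34)
(-38/6)*(45 + C) = (-38/6)*(45 + 34) = -38*1/6*79 = -19/3*79 = -1501/3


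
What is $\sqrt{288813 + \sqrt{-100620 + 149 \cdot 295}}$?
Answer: $\sqrt{288813 + i \sqrt{56665}} \approx 537.41 + 0.221 i$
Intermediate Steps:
$\sqrt{288813 + \sqrt{-100620 + 149 \cdot 295}} = \sqrt{288813 + \sqrt{-100620 + 43955}} = \sqrt{288813 + \sqrt{-56665}} = \sqrt{288813 + i \sqrt{56665}}$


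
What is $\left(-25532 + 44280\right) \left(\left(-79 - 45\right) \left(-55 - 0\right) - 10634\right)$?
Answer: $-71504872$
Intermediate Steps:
$\left(-25532 + 44280\right) \left(\left(-79 - 45\right) \left(-55 - 0\right) - 10634\right) = 18748 \left(- 124 \left(-55 + 0\right) - 10634\right) = 18748 \left(\left(-124\right) \left(-55\right) - 10634\right) = 18748 \left(6820 - 10634\right) = 18748 \left(-3814\right) = -71504872$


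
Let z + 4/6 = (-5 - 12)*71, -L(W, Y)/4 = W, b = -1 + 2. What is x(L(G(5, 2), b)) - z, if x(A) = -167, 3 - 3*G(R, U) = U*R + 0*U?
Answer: 3122/3 ≈ 1040.7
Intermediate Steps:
G(R, U) = 1 - R*U/3 (G(R, U) = 1 - (U*R + 0*U)/3 = 1 - (R*U + 0)/3 = 1 - R*U/3)
b = 1
L(W, Y) = -4*W
z = -3623/3 (z = -⅔ + (-5 - 12)*71 = -⅔ - 17*71 = -⅔ - 1207 = -3623/3 ≈ -1207.7)
x(L(G(5, 2), b)) - z = -167 - 1*(-3623/3) = -167 + 3623/3 = 3122/3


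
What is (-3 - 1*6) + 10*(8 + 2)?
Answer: 91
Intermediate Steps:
(-3 - 1*6) + 10*(8 + 2) = (-3 - 6) + 10*10 = -9 + 100 = 91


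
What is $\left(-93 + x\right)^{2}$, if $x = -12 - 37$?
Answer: $20164$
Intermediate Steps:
$x = -49$ ($x = -12 - 37 = -49$)
$\left(-93 + x\right)^{2} = \left(-93 - 49\right)^{2} = \left(-142\right)^{2} = 20164$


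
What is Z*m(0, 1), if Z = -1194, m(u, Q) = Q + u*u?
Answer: -1194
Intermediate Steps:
m(u, Q) = Q + u²
Z*m(0, 1) = -1194*(1 + 0²) = -1194*(1 + 0) = -1194*1 = -1194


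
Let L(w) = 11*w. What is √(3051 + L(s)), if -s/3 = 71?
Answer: 2*√177 ≈ 26.608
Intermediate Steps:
s = -213 (s = -3*71 = -213)
√(3051 + L(s)) = √(3051 + 11*(-213)) = √(3051 - 2343) = √708 = 2*√177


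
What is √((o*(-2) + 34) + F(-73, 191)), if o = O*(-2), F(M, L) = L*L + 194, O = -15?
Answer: √36649 ≈ 191.44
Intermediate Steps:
F(M, L) = 194 + L² (F(M, L) = L² + 194 = 194 + L²)
o = 30 (o = -15*(-2) = 30)
√((o*(-2) + 34) + F(-73, 191)) = √((30*(-2) + 34) + (194 + 191²)) = √((-60 + 34) + (194 + 36481)) = √(-26 + 36675) = √36649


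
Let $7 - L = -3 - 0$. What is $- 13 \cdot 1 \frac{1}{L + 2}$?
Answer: $- \frac{13}{12} \approx -1.0833$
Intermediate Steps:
$L = 10$ ($L = 7 - \left(-3 - 0\right) = 7 - \left(-3 + 0\right) = 7 - -3 = 7 + 3 = 10$)
$- 13 \cdot 1 \frac{1}{L + 2} = - 13 \cdot 1 \frac{1}{10 + 2} = - 13 \cdot 1 \cdot \frac{1}{12} = \left(-13\right) \frac{1}{12} = - \frac{13}{12}$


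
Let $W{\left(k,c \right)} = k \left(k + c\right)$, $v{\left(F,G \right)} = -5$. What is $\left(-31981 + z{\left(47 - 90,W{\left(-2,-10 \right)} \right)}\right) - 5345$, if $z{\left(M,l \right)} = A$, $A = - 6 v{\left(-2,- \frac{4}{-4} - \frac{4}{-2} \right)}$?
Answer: $-37296$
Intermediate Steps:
$W{\left(k,c \right)} = k \left(c + k\right)$
$A = 30$ ($A = \left(-6\right) \left(-5\right) = 30$)
$z{\left(M,l \right)} = 30$
$\left(-31981 + z{\left(47 - 90,W{\left(-2,-10 \right)} \right)}\right) - 5345 = \left(-31981 + 30\right) - 5345 = -31951 - 5345 = -37296$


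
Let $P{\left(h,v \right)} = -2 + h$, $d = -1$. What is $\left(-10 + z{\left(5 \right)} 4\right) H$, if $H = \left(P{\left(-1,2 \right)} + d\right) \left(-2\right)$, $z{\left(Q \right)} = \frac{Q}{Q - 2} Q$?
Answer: $\frac{560}{3} \approx 186.67$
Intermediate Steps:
$z{\left(Q \right)} = \frac{Q^{2}}{-2 + Q}$ ($z{\left(Q \right)} = \frac{Q}{-2 + Q} Q = \frac{Q^{2}}{-2 + Q}$)
$H = 8$ ($H = \left(\left(-2 - 1\right) - 1\right) \left(-2\right) = \left(-3 - 1\right) \left(-2\right) = \left(-4\right) \left(-2\right) = 8$)
$\left(-10 + z{\left(5 \right)} 4\right) H = \left(-10 + \frac{5^{2}}{-2 + 5} \cdot 4\right) 8 = \left(-10 + \frac{25}{3} \cdot 4\right) 8 = \left(-10 + \frac{100}{3}\right) 8 = \frac{70}{3} \cdot 8 = \frac{560}{3}$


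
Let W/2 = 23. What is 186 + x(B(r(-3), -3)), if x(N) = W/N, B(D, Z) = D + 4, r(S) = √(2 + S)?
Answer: 3346/17 - 46*I/17 ≈ 196.82 - 2.7059*I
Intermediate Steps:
W = 46 (W = 2*23 = 46)
B(D, Z) = 4 + D
x(N) = 46/N
186 + x(B(r(-3), -3)) = 186 + 46/(4 + √(2 - 3)) = 186 + 46/(4 + √(-1)) = 186 + 46/(4 + I) = 186 + 46*((4 - I)/17) = 186 + 46*(4 - I)/17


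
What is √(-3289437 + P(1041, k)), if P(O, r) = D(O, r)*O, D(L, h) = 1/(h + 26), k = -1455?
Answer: I*√6717166708506/1429 ≈ 1813.7*I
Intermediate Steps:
D(L, h) = 1/(26 + h)
P(O, r) = O/(26 + r)
√(-3289437 + P(1041, k)) = √(-3289437 + 1041/(26 - 1455)) = √(-3289437 + 1041/(-1429)) = √(-3289437 + 1041*(-1/1429)) = √(-3289437 - 1041/1429) = √(-4700606514/1429) = I*√6717166708506/1429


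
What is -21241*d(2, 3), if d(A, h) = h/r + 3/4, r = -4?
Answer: 0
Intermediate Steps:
d(A, h) = 3/4 - h/4 (d(A, h) = h/(-4) + 3/4 = h*(-1/4) + 3*(1/4) = -h/4 + 3/4 = 3/4 - h/4)
-21241*d(2, 3) = -21241*(3/4 - 1/4*3) = -21241*(3/4 - 3/4) = -21241*0 = 0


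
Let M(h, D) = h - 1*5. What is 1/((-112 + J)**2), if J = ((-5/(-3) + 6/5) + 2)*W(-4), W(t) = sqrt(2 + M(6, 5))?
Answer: 225/(1680 - 73*sqrt(3))**2 ≈ 9.3224e-5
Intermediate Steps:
M(h, D) = -5 + h (M(h, D) = h - 5 = -5 + h)
W(t) = sqrt(3) (W(t) = sqrt(2 + (-5 + 6)) = sqrt(2 + 1) = sqrt(3))
J = 73*sqrt(3)/15 (J = ((-5/(-3) + 6/5) + 2)*sqrt(3) = ((-5*(-1/3) + 6*(1/5)) + 2)*sqrt(3) = ((5/3 + 6/5) + 2)*sqrt(3) = (43/15 + 2)*sqrt(3) = 73*sqrt(3)/15 ≈ 8.4293)
1/((-112 + J)**2) = 1/((-112 + 73*sqrt(3)/15)**2) = (-112 + 73*sqrt(3)/15)**(-2)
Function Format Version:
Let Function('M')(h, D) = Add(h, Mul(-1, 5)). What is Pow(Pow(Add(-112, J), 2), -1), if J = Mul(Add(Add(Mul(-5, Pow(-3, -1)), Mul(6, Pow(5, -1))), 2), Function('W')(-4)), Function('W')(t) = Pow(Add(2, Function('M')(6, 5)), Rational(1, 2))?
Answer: Mul(225, Pow(Add(1680, Mul(-73, Pow(3, Rational(1, 2)))), -2)) ≈ 9.3224e-5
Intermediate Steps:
Function('M')(h, D) = Add(-5, h) (Function('M')(h, D) = Add(h, -5) = Add(-5, h))
Function('W')(t) = Pow(3, Rational(1, 2)) (Function('W')(t) = Pow(Add(2, Add(-5, 6)), Rational(1, 2)) = Pow(Add(2, 1), Rational(1, 2)) = Pow(3, Rational(1, 2)))
J = Mul(Rational(73, 15), Pow(3, Rational(1, 2))) (J = Mul(Add(Add(Mul(-5, Pow(-3, -1)), Mul(6, Pow(5, -1))), 2), Pow(3, Rational(1, 2))) = Mul(Add(Add(Mul(-5, Rational(-1, 3)), Mul(6, Rational(1, 5))), 2), Pow(3, Rational(1, 2))) = Mul(Add(Add(Rational(5, 3), Rational(6, 5)), 2), Pow(3, Rational(1, 2))) = Mul(Add(Rational(43, 15), 2), Pow(3, Rational(1, 2))) = Mul(Rational(73, 15), Pow(3, Rational(1, 2))) ≈ 8.4293)
Pow(Pow(Add(-112, J), 2), -1) = Pow(Pow(Add(-112, Mul(Rational(73, 15), Pow(3, Rational(1, 2)))), 2), -1) = Pow(Add(-112, Mul(Rational(73, 15), Pow(3, Rational(1, 2)))), -2)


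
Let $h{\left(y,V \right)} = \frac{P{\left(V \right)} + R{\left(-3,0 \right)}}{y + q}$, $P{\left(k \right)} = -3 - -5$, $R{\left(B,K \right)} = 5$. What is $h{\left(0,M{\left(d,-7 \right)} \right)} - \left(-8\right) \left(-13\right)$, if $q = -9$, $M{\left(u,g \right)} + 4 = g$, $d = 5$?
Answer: $- \frac{943}{9} \approx -104.78$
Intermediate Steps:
$M{\left(u,g \right)} = -4 + g$
$P{\left(k \right)} = 2$ ($P{\left(k \right)} = -3 + 5 = 2$)
$h{\left(y,V \right)} = \frac{7}{-9 + y}$ ($h{\left(y,V \right)} = \frac{2 + 5}{y - 9} = \frac{7}{-9 + y}$)
$h{\left(0,M{\left(d,-7 \right)} \right)} - \left(-8\right) \left(-13\right) = \frac{7}{-9 + 0} - \left(-8\right) \left(-13\right) = \frac{7}{-9} - 104 = 7 \left(- \frac{1}{9}\right) - 104 = - \frac{7}{9} - 104 = - \frac{943}{9}$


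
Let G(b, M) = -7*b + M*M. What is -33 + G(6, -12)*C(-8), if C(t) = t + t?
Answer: -1665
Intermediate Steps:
G(b, M) = M² - 7*b (G(b, M) = -7*b + M² = M² - 7*b)
C(t) = 2*t
-33 + G(6, -12)*C(-8) = -33 + ((-12)² - 7*6)*(2*(-8)) = -33 + (144 - 42)*(-16) = -33 + 102*(-16) = -33 - 1632 = -1665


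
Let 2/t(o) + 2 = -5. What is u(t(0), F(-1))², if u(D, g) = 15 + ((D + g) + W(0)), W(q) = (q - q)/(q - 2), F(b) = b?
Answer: 9216/49 ≈ 188.08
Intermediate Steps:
W(q) = 0 (W(q) = 0/(-2 + q) = 0)
t(o) = -2/7 (t(o) = 2/(-2 - 5) = 2/(-7) = 2*(-⅐) = -2/7)
u(D, g) = 15 + D + g (u(D, g) = 15 + ((D + g) + 0) = 15 + (D + g) = 15 + D + g)
u(t(0), F(-1))² = (15 - 2/7 - 1)² = (96/7)² = 9216/49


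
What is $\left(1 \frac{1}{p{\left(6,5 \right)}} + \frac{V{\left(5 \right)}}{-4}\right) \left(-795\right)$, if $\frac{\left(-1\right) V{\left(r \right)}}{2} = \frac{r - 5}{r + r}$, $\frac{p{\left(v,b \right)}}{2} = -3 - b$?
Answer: $\frac{795}{16} \approx 49.688$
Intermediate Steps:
$p{\left(v,b \right)} = -6 - 2 b$ ($p{\left(v,b \right)} = 2 \left(-3 - b\right) = -6 - 2 b$)
$V{\left(r \right)} = - \frac{-5 + r}{r}$ ($V{\left(r \right)} = - 2 \frac{r - 5}{r + r} = - 2 \frac{-5 + r}{2 r} = - \frac{-5 + r}{r}$)
$\left(1 \frac{1}{p{\left(6,5 \right)}} + \frac{V{\left(5 \right)}}{-4}\right) \left(-795\right) = \left(1 \frac{1}{-6 - 10} + \frac{\frac{1}{5} \left(5 - 5\right)}{-4}\right) \left(-795\right) = \left(1 \frac{1}{-6 - 10} + \frac{5 - 5}{5} \left(- \frac{1}{4}\right)\right) \left(-795\right) = \left(1 \frac{1}{-16} + \frac{1}{5} \cdot 0 \left(- \frac{1}{4}\right)\right) \left(-795\right) = \left(1 \left(- \frac{1}{16}\right) + 0 \left(- \frac{1}{4}\right)\right) \left(-795\right) = \left(- \frac{1}{16} + 0\right) \left(-795\right) = \left(- \frac{1}{16}\right) \left(-795\right) = \frac{795}{16}$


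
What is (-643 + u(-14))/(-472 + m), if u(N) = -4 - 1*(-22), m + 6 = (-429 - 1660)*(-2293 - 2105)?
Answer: -625/9186944 ≈ -6.8031e-5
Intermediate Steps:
m = 9187416 (m = -6 + (-429 - 1660)*(-2293 - 2105) = -6 - 2089*(-4398) = -6 + 9187422 = 9187416)
u(N) = 18 (u(N) = -4 + 22 = 18)
(-643 + u(-14))/(-472 + m) = (-643 + 18)/(-472 + 9187416) = -625/9186944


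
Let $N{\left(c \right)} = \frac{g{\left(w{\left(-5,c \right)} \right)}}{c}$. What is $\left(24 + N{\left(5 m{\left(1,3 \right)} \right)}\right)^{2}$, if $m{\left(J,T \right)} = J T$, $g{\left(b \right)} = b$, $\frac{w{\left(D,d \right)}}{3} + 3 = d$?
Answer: $\frac{17424}{25} \approx 696.96$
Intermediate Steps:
$w{\left(D,d \right)} = -9 + 3 d$
$N{\left(c \right)} = \frac{-9 + 3 c}{c}$
$\left(24 + N{\left(5 m{\left(1,3 \right)} \right)}\right)^{2} = \left(24 + \left(3 - \frac{9}{5 \cdot 1 \cdot 3}\right)\right)^{2} = \left(24 + \left(3 - \frac{9}{5 \cdot 3}\right)\right)^{2} = \left(24 + \left(3 - \frac{9}{15}\right)\right)^{2} = \left(24 + \left(3 - \frac{3}{5}\right)\right)^{2} = \left(24 + \frac{12}{5}\right)^{2} = \left(\frac{132}{5}\right)^{2} = \frac{17424}{25}$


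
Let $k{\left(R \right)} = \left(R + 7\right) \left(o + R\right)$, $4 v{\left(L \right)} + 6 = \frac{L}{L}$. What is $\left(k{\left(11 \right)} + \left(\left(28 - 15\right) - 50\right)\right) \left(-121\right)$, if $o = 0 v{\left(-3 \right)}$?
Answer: $-19481$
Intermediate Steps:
$v{\left(L \right)} = - \frac{5}{4}$ ($v{\left(L \right)} = - \frac{3}{2} + \frac{L \frac{1}{L}}{4} = - \frac{3}{2} + \frac{1}{4} \cdot 1 = - \frac{3}{2} + \frac{1}{4} = - \frac{5}{4}$)
$o = 0$ ($o = 0 \left(- \frac{5}{4}\right) = 0$)
$k{\left(R \right)} = R \left(7 + R\right)$ ($k{\left(R \right)} = \left(R + 7\right) \left(0 + R\right) = \left(7 + R\right) R = R \left(7 + R\right)$)
$\left(k{\left(11 \right)} + \left(\left(28 - 15\right) - 50\right)\right) \left(-121\right) = \left(11 \left(7 + 11\right) + \left(\left(28 - 15\right) - 50\right)\right) \left(-121\right) = \left(11 \cdot 18 + \left(13 - 50\right)\right) \left(-121\right) = \left(198 - 37\right) \left(-121\right) = 161 \left(-121\right) = -19481$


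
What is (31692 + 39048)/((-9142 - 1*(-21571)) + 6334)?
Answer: 70740/18763 ≈ 3.7702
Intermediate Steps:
(31692 + 39048)/((-9142 - 1*(-21571)) + 6334) = 70740/((-9142 + 21571) + 6334) = 70740/(12429 + 6334) = 70740/18763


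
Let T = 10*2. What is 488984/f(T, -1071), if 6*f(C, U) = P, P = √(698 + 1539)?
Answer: 2933904*√2237/2237 ≈ 62032.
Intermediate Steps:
T = 20
P = √2237 ≈ 47.297
f(C, U) = √2237/6
488984/f(T, -1071) = 488984/((√2237/6)) = 488984*(6*√2237/2237) = 2933904*√2237/2237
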